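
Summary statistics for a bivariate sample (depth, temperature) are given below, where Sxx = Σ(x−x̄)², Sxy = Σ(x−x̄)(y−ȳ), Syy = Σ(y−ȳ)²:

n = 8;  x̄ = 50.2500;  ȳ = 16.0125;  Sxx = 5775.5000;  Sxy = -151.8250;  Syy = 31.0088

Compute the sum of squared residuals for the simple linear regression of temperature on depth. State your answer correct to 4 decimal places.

b = Sxy/Sxx = -151.825/5775.5 = -0.026288
SSE = Syy − b·Sxy = 31.0088 − (-0.026288)·(-151.825) = 27.017660

27.0177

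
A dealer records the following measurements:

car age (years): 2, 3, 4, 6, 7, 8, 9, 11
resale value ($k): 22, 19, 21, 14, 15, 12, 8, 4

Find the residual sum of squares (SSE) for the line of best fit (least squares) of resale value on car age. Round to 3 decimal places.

16.800

n = 8, Σx = 50, Σy = 115, Σxy = 586, Σx² = 380, Σy² = 1931
Sxx = Σx² − (Σx)²/n = 380 − 312.5 = 67.5
Sxy = Σxy − (Σx)(Σy)/n = 586 − 718.75 = -132.75
Syy = Σy² − (Σy)²/n = 1931 − 1653.125 = 277.875
b = Sxy/Sxx = -132.75/67.5 = -1.966667
SSE = Syy − b·Sxy = 277.875 − (-1.966667)·(-132.75) = 16.8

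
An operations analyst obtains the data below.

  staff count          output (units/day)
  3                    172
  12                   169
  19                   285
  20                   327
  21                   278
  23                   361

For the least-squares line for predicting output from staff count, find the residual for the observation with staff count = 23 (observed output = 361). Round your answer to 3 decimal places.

n = 6, Σx = 98, Σy = 1592, Σxy = 28640, Σx² = 1884
Sxx = Σx² − (Σx)²/n = 1884 − 1600.666667 = 283.333333
Sxy = Σxy − (Σx)(Σy)/n = 28640 − 26002.666667 = 2637.333333
b = Sxy/Sxx = 2637.333333/283.333333 = 9.308235
a = ȳ − b·x̄ = 265.333333 − 9.308235·16.333333 = 113.298824
ŷ(23) = 113.298824 + 9.308235·23 = 327.388235
residual = y − ŷ = 361 − 327.388235 = 33.611765

33.612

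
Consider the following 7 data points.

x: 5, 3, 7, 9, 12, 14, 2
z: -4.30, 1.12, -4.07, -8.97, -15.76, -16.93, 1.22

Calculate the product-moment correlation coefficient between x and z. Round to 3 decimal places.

-0.984

n = 7, Σx = 52, Σy = -47.69, Σxy = -551.06, Σx² = 508, Σy² = 653.2611
Sxx = Σx² − (Σx)²/n = 508 − 386.285714 = 121.714286
Sxy = Σxy − (Σx)(Σy)/n = -551.06 − (-354.268571) = -196.791429
Syy = Σy² − (Σy)²/n = 653.2611 − 324.905157 = 328.355943
r = Sxy/√(Sxx·Syy) = -196.791429/√(39965.609045) = -196.791429/199.914004 = -0.984380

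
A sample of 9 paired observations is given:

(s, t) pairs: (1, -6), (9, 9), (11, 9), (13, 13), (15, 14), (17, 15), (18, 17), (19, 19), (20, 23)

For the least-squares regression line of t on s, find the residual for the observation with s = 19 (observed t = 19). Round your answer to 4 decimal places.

-0.7402

n = 9, Σx = 123, Σy = 113, Σxy = 1935, Σx² = 1971
Sxx = Σx² − (Σx)²/n = 1971 − 1681 = 290
Sxy = Σxy − (Σx)(Σy)/n = 1935 − 1544.333333 = 390.666667
b = Sxy/Sxx = 390.666667/290 = 1.347126
a = ȳ − b·x̄ = 12.555556 − 1.347126·13.666667 = -5.855172
ŷ(19) = -5.855172 + 1.347126·19 = 19.740230
residual = y − ŷ = 19 − 19.740230 = -0.740230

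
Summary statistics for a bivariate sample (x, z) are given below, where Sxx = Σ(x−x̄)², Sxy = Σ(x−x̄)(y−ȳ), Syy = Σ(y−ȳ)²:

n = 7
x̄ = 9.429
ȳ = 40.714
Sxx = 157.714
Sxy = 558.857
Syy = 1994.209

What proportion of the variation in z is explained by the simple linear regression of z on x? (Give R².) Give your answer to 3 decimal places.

0.993

R² = Sxy²/(Sxx·Syy) = (558.857)²/(157.714·1994.209) = 0.993026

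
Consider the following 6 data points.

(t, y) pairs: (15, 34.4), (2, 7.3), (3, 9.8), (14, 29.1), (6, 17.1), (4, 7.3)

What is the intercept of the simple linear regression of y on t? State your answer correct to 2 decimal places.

n = 6, Σx = 44, Σy = 105, Σxy = 1099.2, Σx² = 486
Sxx = Σx² − (Σx)²/n = 486 − 322.666667 = 163.333333
Sxy = Σxy − (Σx)(Σy)/n = 1099.2 − 770 = 329.2
b = Sxy/Sxx = 329.2/163.333333 = 2.015510
a = ȳ − b·x̄ = 17.5 − 2.015510·7.333333 = 2.719592

2.72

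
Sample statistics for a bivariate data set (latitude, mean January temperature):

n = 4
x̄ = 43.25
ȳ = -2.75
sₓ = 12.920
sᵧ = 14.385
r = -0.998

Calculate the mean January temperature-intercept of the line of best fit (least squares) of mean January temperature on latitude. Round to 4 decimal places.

45.3078

b = r · sᵧ/sₓ = -0.998 · 14.385/12.92 = -1.111163
a = ȳ − b·x̄ = -2.75 − (-1.111163)·43.25 = 45.307813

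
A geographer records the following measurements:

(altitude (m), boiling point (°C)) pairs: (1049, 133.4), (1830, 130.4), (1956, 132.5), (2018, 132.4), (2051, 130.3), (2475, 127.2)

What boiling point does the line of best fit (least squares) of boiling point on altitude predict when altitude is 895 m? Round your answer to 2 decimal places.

n = 6, Σx = 11379, Σy = 786.2, Σxy = 1486987.1, Σx² = 22679787
Sxx = Σx² − (Σx)²/n = 22679787 − 21580273.5 = 1099513.5
Sxy = Σxy − (Σx)(Σy)/n = 1486987.1 − 1491028.3 = -4041.2
b = Sxy/Sxx = -4041.2/1099513.5 = -0.003675
a = ȳ − b·x̄ = 131.033333 − (-0.003675)·1896.5 = 138.003812
ŷ(895) = a + b·895 = 138.003812 + (-0.003675)·895 = 134.714290

134.71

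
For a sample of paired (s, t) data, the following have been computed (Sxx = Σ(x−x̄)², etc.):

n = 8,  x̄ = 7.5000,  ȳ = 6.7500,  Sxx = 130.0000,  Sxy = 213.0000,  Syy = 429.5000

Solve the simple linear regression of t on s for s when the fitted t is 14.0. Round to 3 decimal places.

b = Sxy/Sxx = 213/130 = 1.638462
a = ȳ − b·x̄ = 6.75 − 1.638462·7.5 = -5.538462
Set a + b·x = 14.0: x = (14.0 − (-5.538462)) / 1.638462 = 11.924883

11.925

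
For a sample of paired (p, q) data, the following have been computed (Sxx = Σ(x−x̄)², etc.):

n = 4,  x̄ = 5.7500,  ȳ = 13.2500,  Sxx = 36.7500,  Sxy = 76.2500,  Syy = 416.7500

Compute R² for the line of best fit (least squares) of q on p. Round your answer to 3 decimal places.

R² = Sxy²/(Sxx·Syy) = (76.25)²/(36.75·416.75) = 0.379618

0.380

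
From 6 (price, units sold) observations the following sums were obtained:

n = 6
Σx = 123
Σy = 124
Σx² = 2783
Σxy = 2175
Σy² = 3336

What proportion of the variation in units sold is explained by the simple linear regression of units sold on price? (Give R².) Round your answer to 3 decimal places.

0.666

Sxx = Σx² − (Σx)²/n = 2783 − 2521.5 = 261.5
Sxy = Σxy − (Σx)(Σy)/n = 2175 − 2542 = -367
Syy = Σy² − (Σy)²/n = 3336 − 2562.666667 = 773.333333
R² = Sxy²/(Sxx·Syy) = (-367)²/(261.5·773.333333) = 0.666030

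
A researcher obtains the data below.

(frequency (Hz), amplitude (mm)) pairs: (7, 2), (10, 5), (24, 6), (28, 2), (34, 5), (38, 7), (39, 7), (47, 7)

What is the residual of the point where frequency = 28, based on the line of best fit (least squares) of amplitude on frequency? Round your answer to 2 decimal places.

-3.09

n = 8, Σx = 227, Σy = 41, Σxy = 1302, Σx² = 7839
Sxx = Σx² − (Σx)²/n = 7839 − 6441.125 = 1397.875
Sxy = Σxy − (Σx)(Σy)/n = 1302 − 1163.375 = 138.625
b = Sxy/Sxx = 138.625/1397.875 = 0.099168
a = ȳ − b·x̄ = 5.125 − 0.099168·28.375 = 2.311097
ŷ(28) = 2.311097 + 0.099168·28 = 5.087812
residual = y − ŷ = 2 − 5.087812 = -3.087812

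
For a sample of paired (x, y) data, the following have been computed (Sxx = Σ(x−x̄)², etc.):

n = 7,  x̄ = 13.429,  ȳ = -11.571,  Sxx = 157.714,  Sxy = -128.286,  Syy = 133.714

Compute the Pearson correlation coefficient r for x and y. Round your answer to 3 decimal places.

-0.883

r = Sxy/√(Sxx·Syy) = -128.286/√(21088.569796) = -128.286/145.219041 = -0.883397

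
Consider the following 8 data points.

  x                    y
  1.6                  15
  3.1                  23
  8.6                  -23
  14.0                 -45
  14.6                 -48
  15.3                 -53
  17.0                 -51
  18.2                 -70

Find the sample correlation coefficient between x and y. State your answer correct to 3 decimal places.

-0.982

n = 8, Σx = 92.4, Σy = -252, Σxy = -4385.2, Σx² = 1349.62, Σy² = 15922
Sxx = Σx² − (Σx)²/n = 1349.62 − 1067.22 = 282.4
Sxy = Σxy − (Σx)(Σy)/n = -4385.2 − (-2910.6) = -1474.6
Syy = Σy² − (Σy)²/n = 15922 − 7938 = 7984
r = Sxy/√(Sxx·Syy) = -1474.6/√(2254681.6) = -1474.6/1501.559722 = -0.982046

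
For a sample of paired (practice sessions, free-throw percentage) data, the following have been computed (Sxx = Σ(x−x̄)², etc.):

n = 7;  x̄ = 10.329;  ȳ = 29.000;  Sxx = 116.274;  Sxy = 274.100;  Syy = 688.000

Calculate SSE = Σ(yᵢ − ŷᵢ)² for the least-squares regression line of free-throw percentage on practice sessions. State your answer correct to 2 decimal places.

b = Sxy/Sxx = 274.1/116.274 = 2.357363
SSE = Syy − b·Sxy = 688 − 2.357363·274.1 = 41.846862

41.85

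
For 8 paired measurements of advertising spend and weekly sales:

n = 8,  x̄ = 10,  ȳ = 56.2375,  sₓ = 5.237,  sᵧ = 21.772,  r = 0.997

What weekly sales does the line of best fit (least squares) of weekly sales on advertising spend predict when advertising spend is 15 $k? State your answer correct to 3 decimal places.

76.962

b = r · sᵧ/sₓ = 0.997 · 21.772/5.237 = 4.144870
a = ȳ − b·x̄ = 56.2375 − 4.144870·10 = 14.788800
ŷ(15) = a + b·15 = 14.788800 + 4.144870·15 = 76.961850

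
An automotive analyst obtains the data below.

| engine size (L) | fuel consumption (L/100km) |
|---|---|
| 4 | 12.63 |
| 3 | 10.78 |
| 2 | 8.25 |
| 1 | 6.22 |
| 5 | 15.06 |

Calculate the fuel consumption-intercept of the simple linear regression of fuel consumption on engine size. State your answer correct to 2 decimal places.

n = 5, Σx = 15, Σy = 52.94, Σxy = 180.88, Σx² = 55
Sxx = Σx² − (Σx)²/n = 55 − 45 = 10
Sxy = Σxy − (Σx)(Σy)/n = 180.88 − 158.82 = 22.06
b = Sxy/Sxx = 22.06/10 = 2.206
a = ȳ − b·x̄ = 10.588 − 2.206·3 = 3.97

3.97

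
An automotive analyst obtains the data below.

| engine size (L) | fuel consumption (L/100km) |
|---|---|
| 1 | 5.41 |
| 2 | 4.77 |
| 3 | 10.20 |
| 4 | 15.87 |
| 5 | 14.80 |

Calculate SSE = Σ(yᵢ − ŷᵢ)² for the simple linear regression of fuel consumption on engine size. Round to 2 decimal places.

n = 5, Σx = 15, Σy = 51.05, Σxy = 183.03, Σx² = 55, Σy² = 626.9579
Sxx = Σx² − (Σx)²/n = 55 − 45 = 10
Sxy = Σxy − (Σx)(Σy)/n = 183.03 − 153.15 = 29.88
Syy = Σy² − (Σy)²/n = 626.9579 − 521.2205 = 105.7374
b = Sxy/Sxx = 29.88/10 = 2.988
SSE = Syy − b·Sxy = 105.7374 − 2.988·29.88 = 16.45596

16.46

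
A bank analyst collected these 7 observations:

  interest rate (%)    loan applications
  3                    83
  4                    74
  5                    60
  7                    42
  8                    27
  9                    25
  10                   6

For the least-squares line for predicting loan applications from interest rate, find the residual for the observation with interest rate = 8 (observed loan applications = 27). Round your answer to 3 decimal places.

n = 7, Σx = 46, Σy = 317, Σxy = 1640, Σx² = 344
Sxx = Σx² − (Σx)²/n = 344 − 302.285714 = 41.714286
Sxy = Σxy − (Σx)(Σy)/n = 1640 − 2083.142857 = -443.142857
b = Sxy/Sxx = -443.142857/41.714286 = -10.623288
a = ȳ − b·x̄ = 45.285714 − (-10.623288)·6.571429 = 115.095890
ŷ(8) = 115.095890 + (-10.623288)·8 = 30.109589
residual = y − ŷ = 27 − 30.109589 = -3.109589

-3.110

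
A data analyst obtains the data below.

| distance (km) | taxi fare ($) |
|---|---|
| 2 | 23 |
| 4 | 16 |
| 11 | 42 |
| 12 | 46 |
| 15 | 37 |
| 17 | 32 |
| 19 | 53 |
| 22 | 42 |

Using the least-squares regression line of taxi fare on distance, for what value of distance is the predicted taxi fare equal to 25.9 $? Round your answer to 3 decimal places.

4.641

n = 8, Σx = 102, Σy = 291, Σxy = 4154, Σx² = 1644
Sxx = Σx² − (Σx)²/n = 1644 − 1300.5 = 343.5
Sxy = Σxy − (Σx)(Σy)/n = 4154 − 3710.25 = 443.75
b = Sxy/Sxx = 443.75/343.5 = 1.291849
a = ȳ − b·x̄ = 36.375 − 1.291849·12.75 = 19.903930
Set a + b·x = 25.9: x = (25.9 − 19.903930) / 1.291849 = 4.641465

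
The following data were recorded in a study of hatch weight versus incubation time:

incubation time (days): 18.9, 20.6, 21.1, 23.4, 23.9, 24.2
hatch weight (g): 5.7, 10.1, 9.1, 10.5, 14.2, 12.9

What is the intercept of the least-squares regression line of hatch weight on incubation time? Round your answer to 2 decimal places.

n = 6, Σx = 132.1, Σy = 62.5, Σxy = 1405.06, Σx² = 2931.19
Sxx = Σx² − (Σx)²/n = 2931.19 − 2908.401667 = 22.788333
Sxy = Σxy − (Σx)(Σy)/n = 1405.06 − 1376.041667 = 29.018333
b = Sxy/Sxx = 29.018333/22.788333 = 1.273386
a = ȳ − b·x̄ = 10.416667 − 1.273386·22.016667 = -17.619038

-17.62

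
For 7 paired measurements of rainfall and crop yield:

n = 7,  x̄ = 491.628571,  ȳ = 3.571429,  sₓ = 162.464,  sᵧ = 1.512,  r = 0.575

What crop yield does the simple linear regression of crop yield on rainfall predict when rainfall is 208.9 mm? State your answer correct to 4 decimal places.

b = r · sᵧ/sₓ = 0.575 · 1.512/162.464 = 0.005351
a = ȳ − b·x̄ = 3.571429 − 0.005351·491.628571 = 0.940558
ŷ(208.9) = a + b·208.9 = 0.940558 + 0.005351·208.9 = 2.058452

2.0585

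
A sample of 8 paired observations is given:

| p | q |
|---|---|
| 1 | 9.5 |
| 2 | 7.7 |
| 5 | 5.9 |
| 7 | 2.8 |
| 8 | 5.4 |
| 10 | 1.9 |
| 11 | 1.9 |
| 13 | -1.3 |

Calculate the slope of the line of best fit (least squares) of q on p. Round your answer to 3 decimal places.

n = 8, Σx = 57, Σy = 33.8, Σxy = 140.2, Σx² = 533
Sxx = Σx² − (Σx)²/n = 533 − 406.125 = 126.875
Sxy = Σxy − (Σx)(Σy)/n = 140.2 − 240.825 = -100.625
b = Sxy/Sxx = -100.625/126.875 = -0.793103

-0.793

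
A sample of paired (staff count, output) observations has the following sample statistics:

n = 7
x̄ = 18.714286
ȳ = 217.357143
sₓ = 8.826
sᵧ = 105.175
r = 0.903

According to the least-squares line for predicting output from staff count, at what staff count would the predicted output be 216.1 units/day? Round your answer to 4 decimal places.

b = r · sᵧ/sₓ = 0.903 · 105.175/8.826 = 10.760597
a = ȳ − b·x̄ = 217.357143 − 10.760597·18.714286 = 15.980262
Set a + b·x = 216.1: x = (216.1 − 15.980262) / 10.760597 = 18.597458

18.5975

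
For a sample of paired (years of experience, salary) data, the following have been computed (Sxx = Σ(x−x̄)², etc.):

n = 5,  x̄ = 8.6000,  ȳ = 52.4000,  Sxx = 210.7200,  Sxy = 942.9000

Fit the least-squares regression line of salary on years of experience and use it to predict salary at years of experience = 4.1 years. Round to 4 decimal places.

32.2640

b = Sxy/Sxx = 942.9/210.72 = 4.474658
a = ȳ − b·x̄ = 52.4 − 4.474658·8.6 = 13.917938
ŷ(4.1) = a + b·4.1 = 13.917938 + 4.474658·4.1 = 32.264038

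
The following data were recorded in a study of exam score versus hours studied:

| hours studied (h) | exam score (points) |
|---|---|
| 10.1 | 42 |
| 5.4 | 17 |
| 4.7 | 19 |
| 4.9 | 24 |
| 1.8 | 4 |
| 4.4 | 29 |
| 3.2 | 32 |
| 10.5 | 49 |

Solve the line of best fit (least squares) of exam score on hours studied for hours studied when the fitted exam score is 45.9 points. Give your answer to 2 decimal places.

n = 8, Σx = 45, Σy = 216, Σxy = 1474.6, Σx² = 320.36
Sxx = Σx² − (Σx)²/n = 320.36 − 253.125 = 67.235
Sxy = Σxy − (Σx)(Σy)/n = 1474.6 − 1215 = 259.6
b = Sxy/Sxx = 259.6/67.235 = 3.861084
a = ȳ − b·x̄ = 27 − 3.861084·5.625 = 5.281401
Set a + b·x = 45.9: x = (45.9 − 5.281401) / 3.861084 = 10.519998

10.52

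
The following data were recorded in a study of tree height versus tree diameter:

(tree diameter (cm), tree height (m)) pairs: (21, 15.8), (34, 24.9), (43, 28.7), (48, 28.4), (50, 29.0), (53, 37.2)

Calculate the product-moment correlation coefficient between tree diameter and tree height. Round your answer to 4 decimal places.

0.9337

n = 6, Σx = 249, Σy = 164, Σxy = 7197.3, Σx² = 11059, Σy² = 4724.74
Sxx = Σx² − (Σx)²/n = 11059 − 10333.5 = 725.5
Sxy = Σxy − (Σx)(Σy)/n = 7197.3 − 6806 = 391.3
Syy = Σy² − (Σy)²/n = 4724.74 − 4482.666667 = 242.073333
r = Sxy/√(Sxx·Syy) = 391.3/√(175624.203333) = 391.3/419.075415 = 0.933722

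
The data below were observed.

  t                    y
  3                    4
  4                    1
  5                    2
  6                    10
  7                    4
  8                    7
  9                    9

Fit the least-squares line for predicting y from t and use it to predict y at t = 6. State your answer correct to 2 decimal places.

n = 7, Σx = 42, Σy = 37, Σxy = 251, Σx² = 280
Sxx = Σx² − (Σx)²/n = 280 − 252 = 28
Sxy = Σxy − (Σx)(Σy)/n = 251 − 222 = 29
b = Sxy/Sxx = 29/28 = 1.035714
a = ȳ − b·x̄ = 5.285714 − 1.035714·6 = -0.928571
ŷ(6) = a + b·6 = -0.928571 + 1.035714·6 = 5.285714

5.29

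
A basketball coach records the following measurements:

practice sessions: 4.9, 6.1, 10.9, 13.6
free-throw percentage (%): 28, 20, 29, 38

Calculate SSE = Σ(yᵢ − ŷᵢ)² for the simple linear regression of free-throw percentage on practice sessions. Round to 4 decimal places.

60.4281

n = 4, Σx = 35.5, Σy = 115, Σxy = 1092.1, Σx² = 364.99, Σy² = 3469
Sxx = Σx² − (Σx)²/n = 364.99 − 315.0625 = 49.9275
Sxy = Σxy − (Σx)(Σy)/n = 1092.1 − 1020.625 = 71.475
Syy = Σy² − (Σy)²/n = 3469 − 3306.25 = 162.75
b = Sxy/Sxx = 71.475/49.9275 = 1.431576
SSE = Syy − b·Sxy = 162.75 − 1.431576·71.475 = 60.428121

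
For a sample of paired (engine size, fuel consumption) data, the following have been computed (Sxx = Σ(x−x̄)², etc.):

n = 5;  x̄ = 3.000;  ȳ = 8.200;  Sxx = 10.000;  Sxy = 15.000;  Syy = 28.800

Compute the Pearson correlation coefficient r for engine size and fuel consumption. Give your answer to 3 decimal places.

r = Sxy/√(Sxx·Syy) = 15/√(288) = 15/16.970563 = 0.883883

0.884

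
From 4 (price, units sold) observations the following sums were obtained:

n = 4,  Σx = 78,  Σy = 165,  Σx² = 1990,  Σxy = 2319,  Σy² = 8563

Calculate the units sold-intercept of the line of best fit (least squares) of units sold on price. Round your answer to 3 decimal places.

Sxx = Σx² − (Σx)²/n = 1990 − 1521 = 469
Sxy = Σxy − (Σx)(Σy)/n = 2319 − 3217.5 = -898.5
b = Sxy/Sxx = -898.5/469 = -1.915778
a = ȳ − b·x̄ = 41.25 − (-1.915778)·19.5 = 78.607676

78.608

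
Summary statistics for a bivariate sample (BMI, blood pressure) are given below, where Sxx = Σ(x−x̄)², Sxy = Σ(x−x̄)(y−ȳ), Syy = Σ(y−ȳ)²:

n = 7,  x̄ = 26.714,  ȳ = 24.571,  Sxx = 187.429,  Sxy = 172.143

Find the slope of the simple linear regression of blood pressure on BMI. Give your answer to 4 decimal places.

b = Sxy/Sxx = 172.143/187.429 = 0.918444

0.9184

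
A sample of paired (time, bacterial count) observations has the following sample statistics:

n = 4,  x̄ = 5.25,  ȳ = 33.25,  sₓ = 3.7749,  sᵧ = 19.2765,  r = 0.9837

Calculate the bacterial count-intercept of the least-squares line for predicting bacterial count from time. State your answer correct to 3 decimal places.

6.878

b = r · sᵧ/sₓ = 0.9837 · 19.2765/3.7749 = 5.023257
a = ȳ − b·x̄ = 33.25 − 5.023257·5.25 = 6.877900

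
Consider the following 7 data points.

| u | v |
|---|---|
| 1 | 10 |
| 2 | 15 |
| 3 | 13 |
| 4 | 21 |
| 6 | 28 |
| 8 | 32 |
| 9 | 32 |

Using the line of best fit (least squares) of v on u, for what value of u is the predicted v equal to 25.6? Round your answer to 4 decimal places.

6.0830

n = 7, Σx = 33, Σy = 151, Σxy = 875, Σx² = 211
Sxx = Σx² − (Σx)²/n = 211 − 155.571429 = 55.428571
Sxy = Σxy − (Σx)(Σy)/n = 875 − 711.857143 = 163.142857
b = Sxy/Sxx = 163.142857/55.428571 = 2.943299
a = ȳ − b·x̄ = 21.571429 − 2.943299·4.714286 = 7.695876
Set a + b·x = 25.6: x = (25.6 − 7.695876) / 2.943299 = 6.083012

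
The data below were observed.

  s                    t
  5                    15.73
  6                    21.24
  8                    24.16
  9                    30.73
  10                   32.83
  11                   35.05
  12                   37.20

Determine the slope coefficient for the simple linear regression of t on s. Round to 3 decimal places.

n = 7, Σx = 61, Σy = 196.94, Σxy = 1836.19, Σx² = 571
Sxx = Σx² − (Σx)²/n = 571 − 531.571429 = 39.428571
Sxy = Σxy − (Σx)(Σy)/n = 1836.19 − 1716.191429 = 119.998571
b = Sxy/Sxx = 119.998571/39.428571 = 3.043442

3.043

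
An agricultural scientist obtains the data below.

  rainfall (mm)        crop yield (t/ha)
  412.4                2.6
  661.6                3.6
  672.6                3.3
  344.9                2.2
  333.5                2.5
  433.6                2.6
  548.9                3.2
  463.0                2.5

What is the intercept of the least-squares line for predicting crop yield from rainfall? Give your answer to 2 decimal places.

n = 8, Σx = 3870.5, Σy = 22.5, Σxy = 11307.45, Σx² = 1994026.51
Sxx = Σx² − (Σx)²/n = 1994026.51 − 1872596.28125 = 121430.22875
Sxy = Σxy − (Σx)(Σy)/n = 11307.45 − 10885.78125 = 421.66875
b = Sxy/Sxx = 421.66875/121430.22875 = 0.003473
a = ȳ − b·x̄ = 2.8125 − 0.003473·483.8125 = 1.132452

1.13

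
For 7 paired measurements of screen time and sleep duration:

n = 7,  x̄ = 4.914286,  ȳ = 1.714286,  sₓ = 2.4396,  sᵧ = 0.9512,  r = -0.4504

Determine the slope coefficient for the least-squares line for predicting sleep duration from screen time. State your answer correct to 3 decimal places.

-0.176

b = r · sᵧ/sₓ = -0.4504 · 0.9512/2.4396 = -0.175611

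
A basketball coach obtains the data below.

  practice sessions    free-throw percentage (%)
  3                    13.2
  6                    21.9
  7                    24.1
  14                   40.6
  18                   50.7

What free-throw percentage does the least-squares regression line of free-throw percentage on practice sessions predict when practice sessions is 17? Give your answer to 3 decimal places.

48.257

n = 5, Σx = 48, Σy = 150.5, Σxy = 1820.7, Σx² = 614
Sxx = Σx² − (Σx)²/n = 614 − 460.8 = 153.2
Sxy = Σxy − (Σx)(Σy)/n = 1820.7 − 1444.8 = 375.9
b = Sxy/Sxx = 375.9/153.2 = 2.453655
a = ȳ − b·x̄ = 30.1 − 2.453655·9.6 = 6.544909
ŷ(17) = a + b·17 = 6.544909 + 2.453655·17 = 48.257050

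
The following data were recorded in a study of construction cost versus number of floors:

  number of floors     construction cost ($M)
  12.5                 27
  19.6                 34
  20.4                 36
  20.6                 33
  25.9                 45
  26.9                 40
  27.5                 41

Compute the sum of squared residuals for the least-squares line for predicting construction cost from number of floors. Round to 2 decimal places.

29.28

n = 7, Σx = 153.4, Σy = 256, Σxy = 5787.1, Σx² = 3531.6, Σy² = 9576
Sxx = Σx² − (Σx)²/n = 3531.6 − 3361.651429 = 169.948571
Sxy = Σxy − (Σx)(Σy)/n = 5787.1 − 5610.057143 = 177.042857
Syy = Σy² − (Σy)²/n = 9576 − 9362.285714 = 213.714286
b = Sxy/Sxx = 177.042857/169.948571 = 1.041744
SSE = Syy − b·Sxy = 213.714286 − 1.041744·177.042857 = 29.281001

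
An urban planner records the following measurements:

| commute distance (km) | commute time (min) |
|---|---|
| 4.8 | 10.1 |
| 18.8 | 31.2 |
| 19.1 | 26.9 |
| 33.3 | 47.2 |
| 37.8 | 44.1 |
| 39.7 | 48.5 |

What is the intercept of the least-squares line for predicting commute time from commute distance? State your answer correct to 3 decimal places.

n = 6, Σx = 153.5, Σy = 208, Σxy = 6313.02, Σx² = 4855.11
Sxx = Σx² − (Σx)²/n = 4855.11 − 3927.041667 = 928.068333
Sxy = Σxy − (Σx)(Σy)/n = 6313.02 − 5321.333333 = 991.686667
b = Sxy/Sxx = 991.686667/928.068333 = 1.068549
a = ȳ − b·x̄ = 34.666667 − 1.068549·25.583333 = 7.329617

7.330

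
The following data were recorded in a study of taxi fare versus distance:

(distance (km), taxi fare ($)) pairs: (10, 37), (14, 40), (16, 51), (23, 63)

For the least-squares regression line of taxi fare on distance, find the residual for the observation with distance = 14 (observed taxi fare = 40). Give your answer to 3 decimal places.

n = 4, Σx = 63, Σy = 191, Σxy = 3195, Σx² = 1081
Sxx = Σx² − (Σx)²/n = 1081 − 992.25 = 88.75
Sxy = Σxy − (Σx)(Σy)/n = 3195 − 3008.25 = 186.75
b = Sxy/Sxx = 186.75/88.75 = 2.104225
a = ȳ − b·x̄ = 47.75 − 2.104225·15.75 = 14.608451
ŷ(14) = 14.608451 + 2.104225·14 = 44.067606
residual = y − ŷ = 40 − 44.067606 = -4.067606

-4.068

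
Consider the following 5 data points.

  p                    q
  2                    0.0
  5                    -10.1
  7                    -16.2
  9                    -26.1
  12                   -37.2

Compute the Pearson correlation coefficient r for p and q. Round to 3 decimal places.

n = 5, Σx = 35, Σy = -89.6, Σxy = -845.2, Σx² = 303, Σy² = 2429.5
Sxx = Σx² − (Σx)²/n = 303 − 245 = 58
Sxy = Σxy − (Σx)(Σy)/n = -845.2 − (-627.2) = -218
Syy = Σy² − (Σy)²/n = 2429.5 − 1605.632 = 823.868
r = Sxy/√(Sxx·Syy) = -218/√(47784.344) = -218/218.596304 = -0.997272

-0.997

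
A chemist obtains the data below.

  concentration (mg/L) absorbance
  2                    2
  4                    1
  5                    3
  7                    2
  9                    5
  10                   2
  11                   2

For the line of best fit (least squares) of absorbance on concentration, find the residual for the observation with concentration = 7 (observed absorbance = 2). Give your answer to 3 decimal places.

n = 7, Σx = 48, Σy = 17, Σxy = 124, Σx² = 396
Sxx = Σx² − (Σx)²/n = 396 − 329.142857 = 66.857143
Sxy = Σxy − (Σx)(Σy)/n = 124 − 116.571429 = 7.428571
b = Sxy/Sxx = 7.428571/66.857143 = 0.111111
a = ȳ − b·x̄ = 2.428571 − 0.111111·6.857143 = 1.666667
ŷ(7) = 1.666667 + 0.111111·7 = 2.444444
residual = y − ŷ = 2 − 2.444444 = -0.444444

-0.444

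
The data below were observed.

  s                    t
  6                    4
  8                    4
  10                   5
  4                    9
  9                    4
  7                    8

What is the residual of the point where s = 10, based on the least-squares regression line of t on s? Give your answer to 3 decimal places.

n = 6, Σx = 44, Σy = 34, Σxy = 234, Σx² = 346
Sxx = Σx² − (Σx)²/n = 346 − 322.666667 = 23.333333
Sxy = Σxy − (Σx)(Σy)/n = 234 − 249.333333 = -15.333333
b = Sxy/Sxx = -15.333333/23.333333 = -0.657143
a = ȳ − b·x̄ = 5.666667 − (-0.657143)·7.333333 = 10.485714
ŷ(10) = 10.485714 + (-0.657143)·10 = 3.914286
residual = y − ŷ = 5 − 3.914286 = 1.085714

1.086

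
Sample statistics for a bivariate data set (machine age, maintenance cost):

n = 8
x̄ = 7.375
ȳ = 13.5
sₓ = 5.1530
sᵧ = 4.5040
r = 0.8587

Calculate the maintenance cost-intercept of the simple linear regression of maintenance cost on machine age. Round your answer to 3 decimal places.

7.965

b = r · sᵧ/sₓ = 0.8587 · 4.504/5.153 = 0.750550
a = ȳ − b·x̄ = 13.5 − 0.750550·7.375 = 7.964693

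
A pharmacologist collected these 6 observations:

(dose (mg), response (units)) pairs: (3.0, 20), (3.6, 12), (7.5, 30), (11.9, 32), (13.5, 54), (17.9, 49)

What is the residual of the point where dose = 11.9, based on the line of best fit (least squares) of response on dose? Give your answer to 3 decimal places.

n = 6, Σx = 57.4, Σy = 197, Σxy = 2315.1, Σx² = 722.48
Sxx = Σx² − (Σx)²/n = 722.48 − 549.126667 = 173.353333
Sxy = Σxy − (Σx)(Σy)/n = 2315.1 − 1884.633333 = 430.466667
b = Sxy/Sxx = 430.466667/173.353333 = 2.483175
a = ȳ − b·x̄ = 32.833333 − 2.483175·9.566667 = 9.077626
ŷ(11.9) = 9.077626 + 2.483175·11.9 = 38.627408
residual = y − ŷ = 32 − 38.627408 = -6.627408

-6.627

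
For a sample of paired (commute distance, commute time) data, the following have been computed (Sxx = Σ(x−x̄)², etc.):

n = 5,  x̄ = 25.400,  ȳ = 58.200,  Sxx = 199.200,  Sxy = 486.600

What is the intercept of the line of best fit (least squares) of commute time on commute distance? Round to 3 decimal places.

b = Sxy/Sxx = 486.6/199.2 = 2.442771
a = ȳ − b·x̄ = 58.2 − 2.442771·25.4 = -3.846386

-3.846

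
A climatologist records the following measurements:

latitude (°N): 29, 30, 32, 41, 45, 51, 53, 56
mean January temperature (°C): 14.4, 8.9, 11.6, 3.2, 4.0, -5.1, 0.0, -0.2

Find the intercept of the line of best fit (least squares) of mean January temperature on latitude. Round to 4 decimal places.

27.9237

n = 8, Σx = 337, Σy = 36.8, Σxy = 1095.7, Σx² = 15017
Sxx = Σx² − (Σx)²/n = 15017 − 14196.125 = 820.875
Sxy = Σxy − (Σx)(Σy)/n = 1095.7 − 1550.2 = -454.5
b = Sxy/Sxx = -454.5/820.875 = -0.553677
a = ȳ − b·x̄ = 4.6 − (-0.553677)·42.125 = 27.923664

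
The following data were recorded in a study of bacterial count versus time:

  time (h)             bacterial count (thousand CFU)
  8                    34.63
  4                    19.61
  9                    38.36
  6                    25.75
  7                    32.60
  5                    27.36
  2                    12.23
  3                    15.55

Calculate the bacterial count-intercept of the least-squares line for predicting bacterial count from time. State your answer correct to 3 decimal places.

n = 8, Σx = 44, Σy = 206.09, Σxy = 1291.33, Σx² = 284
Sxx = Σx² − (Σx)²/n = 284 − 242 = 42
Sxy = Σxy − (Σx)(Σy)/n = 1291.33 − 1133.495 = 157.835
b = Sxy/Sxx = 157.835/42 = 3.757976
a = ȳ − b·x̄ = 25.76125 − 3.757976·5.5 = 5.092381

5.092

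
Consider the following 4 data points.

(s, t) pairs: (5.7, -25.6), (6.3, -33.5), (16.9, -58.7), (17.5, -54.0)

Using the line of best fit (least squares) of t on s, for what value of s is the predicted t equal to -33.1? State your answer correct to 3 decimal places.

n = 4, Σx = 46.4, Σy = -171.8, Σxy = -2294, Σx² = 664.04
Sxx = Σx² − (Σx)²/n = 664.04 − 538.24 = 125.8
Sxy = Σxy − (Σx)(Σy)/n = -2294 − (-1992.88) = -301.12
b = Sxy/Sxx = -301.12/125.8 = -2.393641
a = ȳ − b·x̄ = -42.95 − (-2.393641)·11.6 = -15.183768
Set a + b·x = -33.1: x = (-33.1 − (-15.183768)) / (-2.393641) = 7.484930

7.485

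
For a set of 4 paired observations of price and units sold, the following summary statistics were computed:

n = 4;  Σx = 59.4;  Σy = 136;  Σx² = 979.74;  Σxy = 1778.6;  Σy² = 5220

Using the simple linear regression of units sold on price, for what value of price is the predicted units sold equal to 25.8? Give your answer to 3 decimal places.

18.173

Sxx = Σx² − (Σx)²/n = 979.74 − 882.09 = 97.65
Sxy = Σxy − (Σx)(Σy)/n = 1778.6 − 2019.6 = -241
b = Sxy/Sxx = -241/97.65 = -2.467998
a = ȳ − b·x̄ = 34 − (-2.467998)·14.85 = 70.649770
Set a + b·x = 25.8: x = (25.8 − 70.649770) / (-2.467998) = 18.172531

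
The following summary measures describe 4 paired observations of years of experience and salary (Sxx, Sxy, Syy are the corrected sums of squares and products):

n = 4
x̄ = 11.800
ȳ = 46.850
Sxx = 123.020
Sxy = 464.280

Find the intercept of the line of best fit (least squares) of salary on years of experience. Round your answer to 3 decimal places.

2.317

b = Sxy/Sxx = 464.28/123.02 = 3.774020
a = ȳ − b·x̄ = 46.85 − 3.774020·11.8 = 2.316558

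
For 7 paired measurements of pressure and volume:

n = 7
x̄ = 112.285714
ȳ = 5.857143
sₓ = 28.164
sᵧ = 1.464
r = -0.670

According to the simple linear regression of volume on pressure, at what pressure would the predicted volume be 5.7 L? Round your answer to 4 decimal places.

116.7978

b = r · sᵧ/sₓ = -0.67 · 1.464/28.164 = -0.034827
a = ȳ − b·x̄ = 5.857143 − (-0.034827)·112.285714 = 9.767767
Set a + b·x = 5.7: x = (5.7 − 9.767767) / (-0.034827) = 116.797760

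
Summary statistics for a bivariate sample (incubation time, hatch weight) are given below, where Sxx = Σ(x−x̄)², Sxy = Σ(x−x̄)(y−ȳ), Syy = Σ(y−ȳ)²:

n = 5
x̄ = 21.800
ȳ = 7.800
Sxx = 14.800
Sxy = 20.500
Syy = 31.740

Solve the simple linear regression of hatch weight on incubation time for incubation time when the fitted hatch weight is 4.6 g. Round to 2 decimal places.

19.49

b = Sxy/Sxx = 20.5/14.8 = 1.385135
a = ȳ − b·x̄ = 7.8 − 1.385135·21.8 = -22.395946
Set a + b·x = 4.6: x = (4.6 − (-22.395946)) / 1.385135 = 19.489756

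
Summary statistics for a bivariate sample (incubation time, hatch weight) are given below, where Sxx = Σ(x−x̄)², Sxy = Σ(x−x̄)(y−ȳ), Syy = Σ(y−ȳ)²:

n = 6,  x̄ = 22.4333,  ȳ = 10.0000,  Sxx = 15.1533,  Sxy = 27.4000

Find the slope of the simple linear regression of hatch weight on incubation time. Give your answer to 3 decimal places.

1.808

b = Sxy/Sxx = 27.4/15.1533 = 1.808187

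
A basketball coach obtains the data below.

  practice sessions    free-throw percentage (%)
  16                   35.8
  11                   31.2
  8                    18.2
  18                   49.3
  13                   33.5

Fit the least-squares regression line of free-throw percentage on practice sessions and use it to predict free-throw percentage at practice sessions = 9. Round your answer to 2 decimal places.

n = 5, Σx = 66, Σy = 168, Σxy = 2384.5, Σx² = 934
Sxx = Σx² − (Σx)²/n = 934 − 871.2 = 62.8
Sxy = Σxy − (Σx)(Σy)/n = 2384.5 − 2217.6 = 166.9
b = Sxy/Sxx = 166.9/62.8 = 2.657643
a = ȳ − b·x̄ = 33.6 − 2.657643·13.2 = -1.480892
ŷ(9) = a + b·9 = -1.480892 + 2.657643·9 = 22.437898

22.44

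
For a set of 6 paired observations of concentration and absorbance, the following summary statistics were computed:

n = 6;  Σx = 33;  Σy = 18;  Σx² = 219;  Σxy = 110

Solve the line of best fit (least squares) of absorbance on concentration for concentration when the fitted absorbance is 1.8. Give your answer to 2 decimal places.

Sxx = Σx² − (Σx)²/n = 219 − 181.5 = 37.5
Sxy = Σxy − (Σx)(Σy)/n = 110 − 99 = 11
b = Sxy/Sxx = 11/37.5 = 0.293333
a = ȳ − b·x̄ = 3 − 0.293333·5.5 = 1.386667
Set a + b·x = 1.8: x = (1.8 − 1.386667) / 0.293333 = 1.409091

1.41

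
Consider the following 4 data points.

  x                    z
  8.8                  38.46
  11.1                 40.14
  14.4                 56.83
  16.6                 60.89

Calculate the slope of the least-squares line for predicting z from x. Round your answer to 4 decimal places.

3.2050

n = 4, Σx = 50.9, Σy = 196.32, Σxy = 2613.128, Σx² = 683.57
Sxx = Σx² − (Σx)²/n = 683.57 − 647.7025 = 35.8675
Sxy = Σxy − (Σx)(Σy)/n = 2613.128 − 2498.172 = 114.956
b = Sxy/Sxx = 114.956/35.8675 = 3.205018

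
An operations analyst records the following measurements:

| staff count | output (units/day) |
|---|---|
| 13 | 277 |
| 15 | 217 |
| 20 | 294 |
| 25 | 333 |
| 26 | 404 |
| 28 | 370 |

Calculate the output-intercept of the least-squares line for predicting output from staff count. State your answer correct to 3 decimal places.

n = 6, Σx = 127, Σy = 1895, Σxy = 41925, Σx² = 2879
Sxx = Σx² − (Σx)²/n = 2879 − 2688.166667 = 190.833333
Sxy = Σxy − (Σx)(Σy)/n = 41925 − 40110.833333 = 1814.166667
b = Sxy/Sxx = 1814.166667/190.833333 = 9.506550
a = ȳ − b·x̄ = 315.833333 − 9.506550·21.166667 = 114.611354

114.611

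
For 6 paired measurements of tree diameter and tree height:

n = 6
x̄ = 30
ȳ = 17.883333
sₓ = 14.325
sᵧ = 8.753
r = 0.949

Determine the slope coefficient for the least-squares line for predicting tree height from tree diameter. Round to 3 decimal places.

b = r · sᵧ/sₓ = 0.949 · 8.753/14.325 = 0.579867

0.580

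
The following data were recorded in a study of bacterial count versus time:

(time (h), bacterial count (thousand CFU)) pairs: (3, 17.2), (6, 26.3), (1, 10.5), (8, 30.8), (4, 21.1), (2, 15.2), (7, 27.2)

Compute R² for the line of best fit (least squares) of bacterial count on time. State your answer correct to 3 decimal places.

0.984

n = 7, Σx = 31, Σy = 148.3, Σxy = 771.5, Σx² = 179, Σy² = 3462.51
Sxx = Σx² − (Σx)²/n = 179 − 137.285714 = 41.714286
Sxy = Σxy − (Σx)(Σy)/n = 771.5 − 656.757143 = 114.742857
Syy = Σy² − (Σy)²/n = 3462.51 − 3141.841429 = 320.668571
R² = Sxy²/(Sxx·Syy) = (114.742857)²/(41.714286·320.668571) = 0.984261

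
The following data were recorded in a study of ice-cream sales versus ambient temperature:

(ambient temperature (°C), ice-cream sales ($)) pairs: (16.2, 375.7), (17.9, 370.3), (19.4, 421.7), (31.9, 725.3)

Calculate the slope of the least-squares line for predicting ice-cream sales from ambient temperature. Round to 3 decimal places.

23.560

n = 4, Σx = 85.4, Σy = 1893, Σxy = 44032.76, Σx² = 1976.82
Sxx = Σx² − (Σx)²/n = 1976.82 − 1823.29 = 153.53
Sxy = Σxy − (Σx)(Σy)/n = 44032.76 − 40415.55 = 3617.21
b = Sxy/Sxx = 3617.21/153.53 = 23.560281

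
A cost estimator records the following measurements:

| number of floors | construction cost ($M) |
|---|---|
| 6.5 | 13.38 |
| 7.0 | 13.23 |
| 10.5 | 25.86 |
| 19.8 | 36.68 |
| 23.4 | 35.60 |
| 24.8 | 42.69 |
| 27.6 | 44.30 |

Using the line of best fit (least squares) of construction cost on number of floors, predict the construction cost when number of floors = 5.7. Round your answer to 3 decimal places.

n = 7, Σx = 119.6, Σy = 211.74, Σxy = 4291.806, Σx² = 2517.9
Sxx = Σx² − (Σx)²/n = 2517.9 − 2043.451429 = 474.448571
Sxy = Σxy − (Σx)(Σy)/n = 4291.806 − 3617.729143 = 674.076857
b = Sxy/Sxx = 674.076857/474.448571 = 1.420759
a = ȳ − b·x̄ = 30.248571 − 1.420759·17.085714 = 5.973897
ŷ(5.7) = a + b·5.7 = 5.973897 + 1.420759·5.7 = 14.072221

14.072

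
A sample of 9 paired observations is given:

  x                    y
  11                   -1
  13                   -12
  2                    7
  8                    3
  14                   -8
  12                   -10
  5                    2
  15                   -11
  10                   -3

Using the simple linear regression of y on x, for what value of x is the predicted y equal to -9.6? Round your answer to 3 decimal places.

14.065

n = 9, Σx = 90, Σy = -33, Σxy = -546, Σx² = 1048
Sxx = Σx² − (Σx)²/n = 1048 − 900 = 148
Sxy = Σxy − (Σx)(Σy)/n = -546 − (-330) = -216
b = Sxy/Sxx = -216/148 = -1.459459
a = ȳ − b·x̄ = -3.666667 − (-1.459459)·10 = 10.927928
Set a + b·x = -9.6: x = (-9.6 − 10.927928) / (-1.459459) = 14.065432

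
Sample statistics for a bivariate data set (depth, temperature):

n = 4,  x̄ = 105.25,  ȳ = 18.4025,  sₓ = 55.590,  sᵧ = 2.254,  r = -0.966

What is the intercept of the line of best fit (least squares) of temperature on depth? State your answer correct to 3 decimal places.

22.525

b = r · sᵧ/sₓ = -0.966 · 2.254/55.59 = -0.039168
a = ȳ − b·x̄ = 18.4025 − (-0.039168)·105.25 = 22.524960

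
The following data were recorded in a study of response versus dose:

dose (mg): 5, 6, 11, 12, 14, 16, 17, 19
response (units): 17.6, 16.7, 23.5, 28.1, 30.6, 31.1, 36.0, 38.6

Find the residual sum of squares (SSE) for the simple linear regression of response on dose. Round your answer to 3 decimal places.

n = 8, Σx = 100, Σy = 222.2, Σxy = 3055.3, Σx² = 1428, Σy² = 6620.04
Sxx = Σx² − (Σx)²/n = 1428 − 1250 = 178
Sxy = Σxy − (Σx)(Σy)/n = 3055.3 − 2777.5 = 277.8
Syy = Σy² − (Σy)²/n = 6620.04 − 6171.605 = 448.435
b = Sxy/Sxx = 277.8/178 = 1.560674
SSE = Syy − b·Sxy = 448.435 − 1.560674·277.8 = 14.879719

14.880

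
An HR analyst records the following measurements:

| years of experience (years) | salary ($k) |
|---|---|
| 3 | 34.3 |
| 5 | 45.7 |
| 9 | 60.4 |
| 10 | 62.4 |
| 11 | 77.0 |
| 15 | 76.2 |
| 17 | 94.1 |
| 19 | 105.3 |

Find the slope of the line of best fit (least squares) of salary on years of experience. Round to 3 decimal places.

n = 8, Σx = 89, Σy = 555.4, Σxy = 7089.4, Σx² = 1211
Sxx = Σx² − (Σx)²/n = 1211 − 990.125 = 220.875
Sxy = Σxy − (Σx)(Σy)/n = 7089.4 − 6178.825 = 910.575
b = Sxy/Sxx = 910.575/220.875 = 4.122581

4.123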